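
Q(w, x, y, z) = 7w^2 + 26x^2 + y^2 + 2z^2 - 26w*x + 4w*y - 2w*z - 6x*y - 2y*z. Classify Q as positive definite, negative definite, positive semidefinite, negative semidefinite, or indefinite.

The associated matrix is A = [[7, -13, 2, -1], [-13, 26, -3, 0], [2, -3, 1, -1], [-1, 0, -1, 2]].
Congruent diagonalization of A (simultaneous row and column reduction) yields pivots 7, 13/7, 2/13, 0.
Counting signs: 3 positive, 1 zero.
Hence Q is positive semidefinite.

positive semidefinite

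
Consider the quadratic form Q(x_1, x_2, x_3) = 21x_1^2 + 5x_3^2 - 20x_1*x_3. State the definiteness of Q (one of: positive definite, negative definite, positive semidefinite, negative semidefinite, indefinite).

The symmetric matrix is A = [[21, 0, -10], [0, 0, 0], [-10, 0, 5]].
Applying the same elementary operations to the rows and columns of A produces a congruent diagonal matrix with entries 21, 0, 5/21.
Counting signs: 2 positive, 1 zero.
Hence Q is positive semidefinite.

positive semidefinite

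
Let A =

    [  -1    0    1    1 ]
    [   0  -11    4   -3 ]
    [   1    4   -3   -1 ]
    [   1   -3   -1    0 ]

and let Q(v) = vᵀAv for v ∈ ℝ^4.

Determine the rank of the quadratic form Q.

4

Congruent diagonalization of A (simultaneous row and column reduction) yields pivots -1, -11, -6/11, 4.
That gives 1 positive, 3 negative pivots.
The rank is the number of nonzero pivots: 4.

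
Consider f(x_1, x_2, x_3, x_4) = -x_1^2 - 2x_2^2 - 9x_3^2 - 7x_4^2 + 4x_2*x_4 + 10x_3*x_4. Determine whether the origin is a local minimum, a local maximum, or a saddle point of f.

The Hessian at the origin is H = [[-2, 0, 0, 0], [0, -4, 0, 4], [0, 0, -18, 10], [0, 4, 10, -14]].
Row-reducing H symmetrically gives the diagonal entries -2, -4, -18, -40/9.
Counting signs: 4 negative.
H is negative definite, so the origin is a strict local maximum.

local maximum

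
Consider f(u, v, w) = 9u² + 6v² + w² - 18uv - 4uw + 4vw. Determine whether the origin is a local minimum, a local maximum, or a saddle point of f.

saddle point

The Hessian at the origin is H = [[18, -18, -4], [-18, 12, 4], [-4, 4, 2]].
Row-reducing H symmetrically gives the diagonal entries 18, -6, 10/9.
That gives 2 positive, 1 negative pivots.
H is indefinite, so the origin is a saddle point.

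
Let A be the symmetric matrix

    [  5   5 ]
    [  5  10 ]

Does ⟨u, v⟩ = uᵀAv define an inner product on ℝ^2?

yes

For the 2×2 matrix [[5, 5], [5, 10]]: det = 5·10 − (5)² = 25, trace = 15.
det > 0 so both eigenvalues share the sign of the trace; trace = 15 > 0 ⇒ both positive.
⟨·,·⟩ is an inner product exactly when A is positive definite.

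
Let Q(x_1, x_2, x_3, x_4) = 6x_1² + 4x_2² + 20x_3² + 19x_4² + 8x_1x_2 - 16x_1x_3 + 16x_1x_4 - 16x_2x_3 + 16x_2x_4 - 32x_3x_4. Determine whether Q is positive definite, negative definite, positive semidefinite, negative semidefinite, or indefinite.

The symmetric matrix of Q is A = [[6, 4, -8, 8], [4, 4, -8, 8], [-8, -8, 20, -16], [8, 8, -16, 19]].
Leading principal minors: Δ_1 = 6, Δ_2 = 8, Δ_3 = 32, Δ_4 = 96.
All leading principal minors are positive, so by Sylvester's criterion Q is positive definite.

positive definite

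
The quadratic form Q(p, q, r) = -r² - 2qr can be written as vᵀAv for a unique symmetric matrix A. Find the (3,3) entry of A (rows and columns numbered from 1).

The coefficient of r² in Q is -1, and that is exactly A[3,3].

-1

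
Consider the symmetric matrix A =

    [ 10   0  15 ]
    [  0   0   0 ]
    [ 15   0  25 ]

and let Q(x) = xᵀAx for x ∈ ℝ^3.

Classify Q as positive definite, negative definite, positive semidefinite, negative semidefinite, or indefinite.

Symmetric row and column elimination reduces A to a congruent diagonal form with pivots 10, 0, 5/2.
Counting signs: 2 positive, 1 zero.
Hence Q is positive semidefinite.

positive semidefinite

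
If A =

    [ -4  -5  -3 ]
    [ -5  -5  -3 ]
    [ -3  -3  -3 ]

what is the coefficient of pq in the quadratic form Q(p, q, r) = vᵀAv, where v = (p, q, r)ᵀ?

The coefficient of pq is A[1,2] + A[2,1] = 2·(-5) = -10.

-10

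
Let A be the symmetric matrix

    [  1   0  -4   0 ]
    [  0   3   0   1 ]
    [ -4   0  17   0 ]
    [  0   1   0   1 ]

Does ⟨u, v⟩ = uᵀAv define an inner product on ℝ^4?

Leading principal minors: Δ_1 = 1, Δ_2 = 3, Δ_3 = 3, Δ_4 = 2.
All leading principal minors are positive, so by Sylvester's criterion Q is positive definite.
⟨·,·⟩ is an inner product exactly when A is positive definite.

yes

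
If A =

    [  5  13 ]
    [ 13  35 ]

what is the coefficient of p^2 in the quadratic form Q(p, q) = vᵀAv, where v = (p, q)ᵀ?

5

The coefficient of p^2 is the diagonal entry A[1,1] = 5.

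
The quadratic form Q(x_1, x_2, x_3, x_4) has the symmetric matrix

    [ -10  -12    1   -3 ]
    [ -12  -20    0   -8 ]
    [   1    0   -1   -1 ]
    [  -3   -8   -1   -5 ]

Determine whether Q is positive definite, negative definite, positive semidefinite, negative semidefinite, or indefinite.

Symmetric row and column elimination reduces A to a congruent diagonal form with pivots -10, -28/5, -9/14, -4/9.
So there are 4 negative pivots.
Hence Q is negative definite.

negative definite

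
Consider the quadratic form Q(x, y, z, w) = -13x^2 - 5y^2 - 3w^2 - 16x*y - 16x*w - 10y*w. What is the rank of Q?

The symmetric matrix is A = [[-13, -8, 0, -8], [-8, -5, 0, -5], [0, 0, 0, 0], [-8, -5, 0, -3]].
Applying the same elementary operations to the rows and columns of A produces a congruent diagonal matrix with entries -13, -1/13, 0, 2.
That gives 1 positive, 2 negative, 1 zero pivots.
The rank is the number of nonzero pivots: 3.

3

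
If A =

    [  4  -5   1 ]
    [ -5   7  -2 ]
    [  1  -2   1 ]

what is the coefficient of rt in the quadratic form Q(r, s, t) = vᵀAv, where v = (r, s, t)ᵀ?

The coefficient of rt is A[1,3] + A[3,1] = 2·1 = 2.

2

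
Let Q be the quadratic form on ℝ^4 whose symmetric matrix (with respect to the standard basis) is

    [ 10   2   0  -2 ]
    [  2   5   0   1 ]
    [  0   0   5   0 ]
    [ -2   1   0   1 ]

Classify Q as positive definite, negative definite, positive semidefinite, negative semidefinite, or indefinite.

Leading principal minors: Δ_1 = 10, Δ_2 = 46, Δ_3 = 230, Δ_4 = 40.
All leading principal minors are positive, so by Sylvester's criterion Q is positive definite.

positive definite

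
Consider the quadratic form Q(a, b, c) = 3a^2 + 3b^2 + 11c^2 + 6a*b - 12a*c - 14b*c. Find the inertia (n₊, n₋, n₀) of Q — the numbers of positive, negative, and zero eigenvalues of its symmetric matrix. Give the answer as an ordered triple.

The symmetric matrix is A = [[3, 3, -6], [3, 3, -7], [-6, -7, 11]].
By Sylvester's law of inertia any congruent diagonalization of A has 2 positive, 1 negative and 0 zero entries.

(2, 1, 0)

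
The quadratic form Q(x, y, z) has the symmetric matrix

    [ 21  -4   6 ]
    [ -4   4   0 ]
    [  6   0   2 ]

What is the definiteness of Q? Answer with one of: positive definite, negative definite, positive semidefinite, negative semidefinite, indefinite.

Congruent diagonalization of A (simultaneous row and column reduction) yields pivots 21, 68/21, -2/17.
So there are 2 positive, 1 negative pivots.
Hence Q is indefinite.

indefinite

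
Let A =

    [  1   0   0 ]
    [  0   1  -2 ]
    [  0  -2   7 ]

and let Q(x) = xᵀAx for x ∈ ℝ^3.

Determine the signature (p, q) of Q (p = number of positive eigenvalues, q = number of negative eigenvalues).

Applying the same elementary operations to the rows and columns of A produces a congruent diagonal matrix with entries 1, 1, 3.
That gives 3 positive pivots.

(3, 0)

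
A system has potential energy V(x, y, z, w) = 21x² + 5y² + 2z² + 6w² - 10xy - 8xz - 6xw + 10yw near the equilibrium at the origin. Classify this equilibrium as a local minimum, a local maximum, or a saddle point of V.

The Hessian at the origin is H = [[42, -10, -8, -6], [-10, 10, 0, 10], [-8, 0, 4, 0], [-6, 10, 0, 12]].
Applying the same elementary operations to the rows and columns of H produces a congruent diagonal matrix with entries 42, 160/21, 2, 1.
So there are 4 positive pivots.
H is positive definite, so the origin is a strict local minimum.

local minimum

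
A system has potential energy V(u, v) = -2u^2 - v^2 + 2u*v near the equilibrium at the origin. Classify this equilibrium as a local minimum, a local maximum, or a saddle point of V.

local maximum

The Hessian at the origin is H = [[-4, 2], [2, -2]].
det H = -4·-2 − (2)² = 4 > 0 and H[1,1] = -4 < 0, so H is negative definite.
Therefore the origin is a local maximum.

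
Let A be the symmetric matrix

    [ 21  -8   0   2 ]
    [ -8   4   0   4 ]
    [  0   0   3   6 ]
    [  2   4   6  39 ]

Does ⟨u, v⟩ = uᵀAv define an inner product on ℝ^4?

yes

Leading principal minors: Δ_1 = 21, Δ_2 = 20, Δ_3 = 60, Δ_4 = 180.
All leading principal minors are positive, so by Sylvester's criterion Q is positive definite.
⟨·,·⟩ is an inner product exactly when A is positive definite.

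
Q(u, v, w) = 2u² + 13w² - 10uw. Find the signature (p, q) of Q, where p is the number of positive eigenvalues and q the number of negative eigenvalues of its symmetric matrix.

(2, 0)

Write A = [[2, 0, -5], [0, 0, 0], [-5, 0, 13]].
Row-reducing A symmetrically gives the diagonal entries 2, 0, 1/2.
Counting signs: 2 positive, 1 zero.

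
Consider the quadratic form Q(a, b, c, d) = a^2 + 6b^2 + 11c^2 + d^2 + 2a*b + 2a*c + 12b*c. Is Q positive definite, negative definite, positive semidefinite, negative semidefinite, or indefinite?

positive definite

The symmetric matrix is A = [[1, 1, 1, 0], [1, 6, 6, 0], [1, 6, 11, 0], [0, 0, 0, 1]].
Symmetric row and column elimination reduces A to a congruent diagonal form with pivots 1, 5, 5, 1.
So there are 4 positive pivots.
Hence Q is positive definite.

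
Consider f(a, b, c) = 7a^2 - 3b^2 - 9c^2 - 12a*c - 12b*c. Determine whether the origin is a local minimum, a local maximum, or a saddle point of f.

The Hessian at the origin is H = [[14, 0, -12], [0, -6, -12], [-12, -12, -18]].
Symmetric row and column elimination reduces H to a congruent diagonal form with pivots 14, -6, -30/7.
That gives 1 positive, 2 negative pivots.
H is indefinite, so the origin is a saddle point.

saddle point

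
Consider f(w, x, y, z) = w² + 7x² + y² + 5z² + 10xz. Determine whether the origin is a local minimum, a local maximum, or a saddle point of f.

The Hessian at the origin is H = [[2, 0, 0, 0], [0, 14, 0, 10], [0, 0, 2, 0], [0, 10, 0, 10]].
Congruent diagonalization of H (simultaneous row and column reduction) yields pivots 2, 14, 2, 20/7.
Counting signs: 4 positive.
H is positive definite, so the origin is a strict local minimum.

local minimum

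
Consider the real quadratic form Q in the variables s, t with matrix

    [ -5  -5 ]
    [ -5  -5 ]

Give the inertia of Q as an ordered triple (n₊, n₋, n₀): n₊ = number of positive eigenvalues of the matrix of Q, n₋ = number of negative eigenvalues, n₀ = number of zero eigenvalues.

(0, 1, 1)

Applying the same elementary operations to the rows and columns of A produces a congruent diagonal matrix with entries -5, 0.
Counting signs: 1 negative, 1 zero.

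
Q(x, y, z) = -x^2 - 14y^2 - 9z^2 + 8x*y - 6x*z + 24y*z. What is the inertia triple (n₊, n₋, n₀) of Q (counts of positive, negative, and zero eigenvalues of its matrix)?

The symmetric matrix is A = [[-1, 4, -3], [4, -14, 12], [-3, 12, -9]].
Congruent diagonalization of A (simultaneous row and column reduction) yields pivots -1, 2, 0.
Counting signs: 1 positive, 1 negative, 1 zero.

(1, 1, 1)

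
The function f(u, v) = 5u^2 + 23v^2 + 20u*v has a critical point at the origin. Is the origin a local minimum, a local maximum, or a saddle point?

The Hessian at the origin is H = [[10, 20], [20, 46]].
det H = 10·46 − (20)² = 60 > 0 and H[1,1] = 10 > 0, so H is positive definite.
Therefore the origin is a local minimum.

local minimum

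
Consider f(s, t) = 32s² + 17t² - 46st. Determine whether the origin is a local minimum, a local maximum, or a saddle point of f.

local minimum

The Hessian at the origin is H = [[64, -46], [-46, 34]].
det H = 64·34 − (-46)² = 60 > 0 and H[1,1] = 64 > 0, so H is positive definite.
Therefore the origin is a local minimum.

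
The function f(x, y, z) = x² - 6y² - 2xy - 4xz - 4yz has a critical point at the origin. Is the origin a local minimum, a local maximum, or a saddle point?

The Hessian at the origin is H = [[2, -2, -4], [-2, -12, -4], [-4, -4, 0]].
Congruent diagonalization of H (simultaneous row and column reduction) yields pivots 2, -14, -24/7.
That gives 1 positive, 2 negative pivots.
H is indefinite, so the origin is a saddle point.

saddle point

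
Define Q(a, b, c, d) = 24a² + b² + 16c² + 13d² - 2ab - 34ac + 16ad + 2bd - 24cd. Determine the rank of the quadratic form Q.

The symmetric matrix is A = [[24, -1, -17, 8], [-1, 1, 0, 1], [-17, 0, 16, -12], [8, 1, -12, 13]].
Row-reducing A symmetrically gives the diagonal entries 24, 23/24, 79/23, 12/79.
So there are 4 positive pivots.
The rank is the number of nonzero pivots: 4.

4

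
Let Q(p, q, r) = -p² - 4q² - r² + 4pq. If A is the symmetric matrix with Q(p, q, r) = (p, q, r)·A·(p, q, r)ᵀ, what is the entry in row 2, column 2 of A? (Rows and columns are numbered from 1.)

-4

The coefficient of q² in Q is -4, and that is exactly A[2,2].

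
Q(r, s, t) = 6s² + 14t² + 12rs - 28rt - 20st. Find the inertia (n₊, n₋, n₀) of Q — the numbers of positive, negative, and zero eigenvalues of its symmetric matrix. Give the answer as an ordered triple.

(1, 1, 1)

The symmetric matrix is A = [[0, 6, -14], [6, 6, -10], [-14, -10, 14]].
By Sylvester's law of inertia any congruent diagonalization of A has 1 positive, 1 negative and 1 zero entries.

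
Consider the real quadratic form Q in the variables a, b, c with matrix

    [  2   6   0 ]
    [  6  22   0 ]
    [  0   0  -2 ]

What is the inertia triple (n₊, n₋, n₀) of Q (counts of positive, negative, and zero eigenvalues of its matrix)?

Congruent diagonalization of A (simultaneous row and column reduction) yields pivots 2, 4, -2.
Counting signs: 2 positive, 1 negative.

(2, 1, 0)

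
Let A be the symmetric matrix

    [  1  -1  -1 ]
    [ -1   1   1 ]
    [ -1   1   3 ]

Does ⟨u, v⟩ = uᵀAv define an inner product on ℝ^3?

Congruent diagonalization of A (simultaneous row and column reduction) yields pivots 1, 0, 2.
Counting signs: 2 positive, 1 zero.
Hence Q is positive semidefinite.
⟨·,·⟩ is an inner product exactly when A is positive definite.

no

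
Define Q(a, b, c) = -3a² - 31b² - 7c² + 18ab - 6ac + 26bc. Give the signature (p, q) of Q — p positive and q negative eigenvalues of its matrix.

(0, 2)

The associated matrix is A = [[-3, 9, -3], [9, -31, 13], [-3, 13, -7]].
Applying the same elementary operations to the rows and columns of A produces a congruent diagonal matrix with entries -3, -4, 0.
Counting signs: 2 negative, 1 zero.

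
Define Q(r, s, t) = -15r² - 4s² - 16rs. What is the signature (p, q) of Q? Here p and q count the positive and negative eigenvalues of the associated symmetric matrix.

(1, 1)

The associated matrix is A = [[-15, -8, 0], [-8, -4, 0], [0, 0, 0]].
Symmetric row and column elimination reduces A to a congruent diagonal form with pivots -15, 4/15, 0.
Counting signs: 1 positive, 1 negative, 1 zero.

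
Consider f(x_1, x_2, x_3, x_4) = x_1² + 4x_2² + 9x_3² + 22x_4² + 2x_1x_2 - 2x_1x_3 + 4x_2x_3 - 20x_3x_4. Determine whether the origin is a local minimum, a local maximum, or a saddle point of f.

local minimum

The Hessian at the origin is H = [[2, 2, -2, 0], [2, 8, 4, 0], [-2, 4, 18, -20], [0, 0, -20, 44]].
Symmetric row and column elimination reduces H to a congruent diagonal form with pivots 2, 6, 10, 4.
So there are 4 positive pivots.
H is positive definite, so the origin is a strict local minimum.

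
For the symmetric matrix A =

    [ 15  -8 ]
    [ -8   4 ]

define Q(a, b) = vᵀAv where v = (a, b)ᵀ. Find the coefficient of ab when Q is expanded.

-16

The coefficient of ab is A[1,2] + A[2,1] = 2·(-8) = -16.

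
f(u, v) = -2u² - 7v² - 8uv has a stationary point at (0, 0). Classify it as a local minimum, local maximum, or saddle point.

saddle point

The Hessian at the origin is H = [[-4, -8], [-8, -14]].
det H = -4·-14 − (-8)² = -8 < 0, so H is indefinite.
Therefore the origin is a saddle point.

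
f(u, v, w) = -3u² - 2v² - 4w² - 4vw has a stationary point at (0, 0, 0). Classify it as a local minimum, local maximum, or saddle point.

The Hessian at the origin is H = [[-6, 0, 0], [0, -4, -4], [0, -4, -8]].
Row-reducing H symmetrically gives the diagonal entries -6, -4, -4.
That gives 3 negative pivots.
H is negative definite, so the origin is a strict local maximum.

local maximum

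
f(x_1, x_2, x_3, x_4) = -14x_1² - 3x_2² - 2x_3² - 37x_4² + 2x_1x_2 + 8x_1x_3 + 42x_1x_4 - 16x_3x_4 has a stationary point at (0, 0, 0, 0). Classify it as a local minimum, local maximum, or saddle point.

local maximum

The Hessian at the origin is H = [[-28, 2, 8, 42], [2, -6, 0, 0], [8, 0, -4, -16], [42, 0, -16, -74]].
Symmetric row and column elimination reduces H to a congruent diagonal form with pivots -28, -41/7, -68/41, -20/17.
So there are 4 negative pivots.
H is negative definite, so the origin is a strict local maximum.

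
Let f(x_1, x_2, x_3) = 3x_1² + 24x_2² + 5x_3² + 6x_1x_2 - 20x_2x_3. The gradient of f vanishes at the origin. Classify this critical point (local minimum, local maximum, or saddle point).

local minimum

The Hessian at the origin is H = [[6, 6, 0], [6, 48, -20], [0, -20, 10]].
Symmetric row and column elimination reduces H to a congruent diagonal form with pivots 6, 42, 10/21.
Counting signs: 3 positive.
H is positive definite, so the origin is a strict local minimum.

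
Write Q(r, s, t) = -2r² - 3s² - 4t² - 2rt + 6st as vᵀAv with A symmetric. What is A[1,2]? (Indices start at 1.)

The coefficient of r·s in Q is 0. For a symmetric A this equals A[1,2] + A[2,1] = 2·A[1,2].
So A[1,2] = 0/2 = 0.

0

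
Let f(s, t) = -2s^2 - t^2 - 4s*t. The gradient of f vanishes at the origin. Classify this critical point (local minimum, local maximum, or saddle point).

The Hessian at the origin is H = [[-4, -4], [-4, -2]].
det H = -4·-2 − (-4)² = -8 < 0, so H is indefinite.
Therefore the origin is a saddle point.

saddle point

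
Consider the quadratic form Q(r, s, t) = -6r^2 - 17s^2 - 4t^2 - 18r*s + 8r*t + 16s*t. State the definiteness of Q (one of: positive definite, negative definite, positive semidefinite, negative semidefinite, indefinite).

negative definite

The associated matrix is A = [[-6, -9, 4], [-9, -17, 8], [4, 8, -4]].
Congruent diagonalization of A (simultaneous row and column reduction) yields pivots -6, -7/2, -4/21.
Counting signs: 3 negative.
Hence Q is negative definite.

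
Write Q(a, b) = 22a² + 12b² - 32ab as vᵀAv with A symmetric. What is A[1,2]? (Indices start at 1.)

-16

The coefficient of a·b in Q is -32. For a symmetric A this equals A[1,2] + A[2,1] = 2·A[1,2].
So A[1,2] = -32/2 = -16.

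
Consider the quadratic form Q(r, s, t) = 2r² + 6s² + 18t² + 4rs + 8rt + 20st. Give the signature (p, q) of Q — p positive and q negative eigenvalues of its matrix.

(3, 0)

The associated matrix is A = [[2, 2, 4], [2, 6, 10], [4, 10, 18]].
Congruent diagonalization of A (simultaneous row and column reduction) yields pivots 2, 4, 1.
That gives 3 positive pivots.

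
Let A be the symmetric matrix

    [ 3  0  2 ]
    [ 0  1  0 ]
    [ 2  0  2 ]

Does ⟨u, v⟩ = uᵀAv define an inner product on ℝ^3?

Congruent diagonalization of A (simultaneous row and column reduction) yields pivots 3, 1, 2/3.
So there are 3 positive pivots.
Hence Q is positive definite.
⟨·,·⟩ is an inner product exactly when A is positive definite.

yes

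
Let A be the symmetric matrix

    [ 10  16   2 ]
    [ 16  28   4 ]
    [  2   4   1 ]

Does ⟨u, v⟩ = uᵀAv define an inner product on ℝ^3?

yes

Symmetric row and column elimination reduces A to a congruent diagonal form with pivots 10, 12/5, 1/3.
That gives 3 positive pivots.
Hence Q is positive definite.
⟨·,·⟩ is an inner product exactly when A is positive definite.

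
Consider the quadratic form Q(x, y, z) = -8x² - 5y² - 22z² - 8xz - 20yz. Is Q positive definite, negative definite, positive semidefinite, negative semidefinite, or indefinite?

negative semidefinite

Write A = [[-8, 0, -4], [0, -5, -10], [-4, -10, -22]].
Applying the same elementary operations to the rows and columns of A produces a congruent diagonal matrix with entries -8, -5, 0.
That gives 2 negative, 1 zero pivots.
Hence Q is negative semidefinite.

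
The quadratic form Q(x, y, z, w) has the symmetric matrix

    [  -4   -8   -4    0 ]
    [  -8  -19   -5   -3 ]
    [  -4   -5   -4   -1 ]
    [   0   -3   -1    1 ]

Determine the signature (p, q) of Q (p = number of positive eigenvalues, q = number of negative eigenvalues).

(1, 3)

Row-reducing A symmetrically gives the diagonal entries -4, -3, 3, -4/3.
That gives 1 positive, 3 negative pivots.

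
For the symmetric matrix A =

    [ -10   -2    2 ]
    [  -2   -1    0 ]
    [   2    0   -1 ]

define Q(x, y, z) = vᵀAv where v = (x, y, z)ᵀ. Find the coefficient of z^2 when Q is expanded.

The coefficient of z^2 is the diagonal entry A[3,3] = -1.

-1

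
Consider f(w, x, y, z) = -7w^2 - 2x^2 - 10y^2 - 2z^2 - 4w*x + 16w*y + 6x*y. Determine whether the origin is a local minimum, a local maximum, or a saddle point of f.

The Hessian at the origin is H = [[-14, -4, 16, 0], [-4, -4, 6, 0], [16, 6, -20, 0], [0, 0, 0, -4]].
An LDLᵀ factorisation of H has diagonal entries -14, -20/7, -1, -4.
That gives 4 negative pivots.
H is negative definite, so the origin is a strict local maximum.

local maximum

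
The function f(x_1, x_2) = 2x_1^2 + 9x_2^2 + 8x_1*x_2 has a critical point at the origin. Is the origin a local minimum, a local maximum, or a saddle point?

local minimum

The Hessian at the origin is H = [[4, 8], [8, 18]].
det H = 4·18 − (8)² = 8 > 0 and H[1,1] = 4 > 0, so H is positive definite.
Therefore the origin is a local minimum.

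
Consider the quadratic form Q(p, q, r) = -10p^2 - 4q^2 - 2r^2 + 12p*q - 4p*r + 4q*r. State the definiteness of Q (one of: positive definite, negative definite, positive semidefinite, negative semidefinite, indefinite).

negative semidefinite

The symmetric matrix is A = [[-10, 6, -2], [6, -4, 2], [-2, 2, -2]].
Congruent diagonalization of A (simultaneous row and column reduction) yields pivots -10, -2/5, 0.
Counting signs: 2 negative, 1 zero.
Hence Q is negative semidefinite.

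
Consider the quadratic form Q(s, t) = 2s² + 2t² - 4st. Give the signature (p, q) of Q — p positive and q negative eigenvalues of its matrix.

Write A = [[2, -2], [-2, 2]].
Row-reducing A symmetrically gives the diagonal entries 2, 0.
Counting signs: 1 positive, 1 zero.

(1, 0)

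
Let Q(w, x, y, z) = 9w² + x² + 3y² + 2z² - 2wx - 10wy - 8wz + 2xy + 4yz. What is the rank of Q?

2

The symmetric matrix is A = [[9, -1, -5, -4], [-1, 1, 1, 0], [-5, 1, 3, 2], [-4, 0, 2, 2]].
Congruent diagonalization of A (simultaneous row and column reduction) yields pivots 9, 8/9, 0, 0.
So there are 2 positive, 2 zero pivots.
The rank is the number of nonzero pivots: 2.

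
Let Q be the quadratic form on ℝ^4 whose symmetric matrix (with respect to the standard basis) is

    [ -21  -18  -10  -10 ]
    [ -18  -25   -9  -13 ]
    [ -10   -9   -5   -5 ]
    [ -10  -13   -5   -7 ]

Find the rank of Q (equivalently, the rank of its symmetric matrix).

An LDLᵀ factorisation of A has diagonal entries -21, -67/7, -44/201, -2/11.
That gives 4 negative pivots.
The rank is the number of nonzero pivots: 4.

4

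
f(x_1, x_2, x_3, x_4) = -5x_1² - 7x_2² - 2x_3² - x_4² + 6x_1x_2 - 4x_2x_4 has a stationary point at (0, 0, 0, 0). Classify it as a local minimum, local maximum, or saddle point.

The Hessian at the origin is H = [[-10, 6, 0, 0], [6, -14, 0, -4], [0, 0, -4, 0], [0, -4, 0, -2]].
An LDLᵀ factorisation of H has diagonal entries -10, -52/5, -4, -6/13.
That gives 4 negative pivots.
H is negative definite, so the origin is a strict local maximum.

local maximum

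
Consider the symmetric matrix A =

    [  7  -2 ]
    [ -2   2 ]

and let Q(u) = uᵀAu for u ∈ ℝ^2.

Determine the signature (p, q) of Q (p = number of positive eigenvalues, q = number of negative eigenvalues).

Congruent diagonalization of A (simultaneous row and column reduction) yields pivots 7, 10/7.
That gives 2 positive pivots.

(2, 0)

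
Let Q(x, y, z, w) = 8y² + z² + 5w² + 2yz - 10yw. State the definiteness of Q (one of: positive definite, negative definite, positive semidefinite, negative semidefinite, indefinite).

positive semidefinite

The associated matrix is A = [[0, 0, 0, 0], [0, 8, 1, -5], [0, 1, 1, 0], [0, -5, 0, 5]].
Congruent diagonalization of A (simultaneous row and column reduction) yields pivots 0, 8, 7/8, 10/7.
That gives 3 positive, 1 zero pivots.
Hence Q is positive semidefinite.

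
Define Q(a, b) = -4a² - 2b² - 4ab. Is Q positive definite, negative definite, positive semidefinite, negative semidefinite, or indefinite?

The symmetric matrix of Q is A = [[-4, -2], [-2, -2]].
Leading principal minors: Δ_1 = -4, Δ_2 = 4.
The signs alternate starting with Δ_1 < 0, so by Sylvester's criterion Q is negative definite.

negative definite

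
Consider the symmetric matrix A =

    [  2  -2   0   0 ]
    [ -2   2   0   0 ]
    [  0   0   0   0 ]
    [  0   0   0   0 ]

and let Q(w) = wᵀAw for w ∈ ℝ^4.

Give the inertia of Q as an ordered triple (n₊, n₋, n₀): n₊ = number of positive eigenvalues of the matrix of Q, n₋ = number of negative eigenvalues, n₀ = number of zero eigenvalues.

(1, 0, 3)

Row-reducing A symmetrically gives the diagonal entries 2, 0, 0, 0.
That gives 1 positive, 3 zero pivots.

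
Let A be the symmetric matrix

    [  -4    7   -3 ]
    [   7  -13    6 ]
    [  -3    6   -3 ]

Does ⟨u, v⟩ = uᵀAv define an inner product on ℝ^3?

Row-reducing A symmetrically gives the diagonal entries -4, -3/4, 0.
Counting signs: 2 negative, 1 zero.
Hence Q is negative semidefinite.
⟨·,·⟩ is an inner product exactly when A is positive definite.

no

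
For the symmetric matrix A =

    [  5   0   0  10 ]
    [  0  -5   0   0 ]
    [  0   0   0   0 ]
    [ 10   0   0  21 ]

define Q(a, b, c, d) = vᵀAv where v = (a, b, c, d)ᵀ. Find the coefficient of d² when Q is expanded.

The coefficient of d² is the diagonal entry A[4,4] = 21.

21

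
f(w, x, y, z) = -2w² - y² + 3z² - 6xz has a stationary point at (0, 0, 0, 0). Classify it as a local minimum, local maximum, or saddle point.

saddle point

The Hessian at the origin is H = [[-4, 0, 0, 0], [0, 0, 0, -6], [0, 0, -2, 0], [0, -6, 0, 6]].
H is indefinite, so the origin is a saddle point.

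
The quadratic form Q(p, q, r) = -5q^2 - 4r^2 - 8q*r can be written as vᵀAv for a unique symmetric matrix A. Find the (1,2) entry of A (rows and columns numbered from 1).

0

The coefficient of p·q in Q is 0. For a symmetric A this equals A[1,2] + A[2,1] = 2·A[1,2].
So A[1,2] = 0/2 = 0.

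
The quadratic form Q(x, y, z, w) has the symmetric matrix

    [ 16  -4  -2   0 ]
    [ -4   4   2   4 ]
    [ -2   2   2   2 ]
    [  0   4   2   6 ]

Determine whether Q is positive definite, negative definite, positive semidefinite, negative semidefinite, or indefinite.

positive definite

Symmetric row and column elimination reduces A to a congruent diagonal form with pivots 16, 3, 1, 2/3.
That gives 4 positive pivots.
Hence Q is positive definite.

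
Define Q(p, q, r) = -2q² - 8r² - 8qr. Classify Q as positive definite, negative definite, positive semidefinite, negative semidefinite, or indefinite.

Write A = [[0, 0, 0], [0, -2, -4], [0, -4, -8]].
Congruent diagonalization of A (simultaneous row and column reduction) yields pivots 0, -2, 0.
That gives 1 negative, 2 zero pivots.
Hence Q is negative semidefinite.

negative semidefinite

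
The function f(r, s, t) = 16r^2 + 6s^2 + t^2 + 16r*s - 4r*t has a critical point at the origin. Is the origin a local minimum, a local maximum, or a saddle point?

The Hessian at the origin is H = [[32, 16, -4], [16, 12, 0], [-4, 0, 2]].
Congruent diagonalization of H (simultaneous row and column reduction) yields pivots 32, 4, 1/2.
Counting signs: 3 positive.
H is positive definite, so the origin is a strict local minimum.

local minimum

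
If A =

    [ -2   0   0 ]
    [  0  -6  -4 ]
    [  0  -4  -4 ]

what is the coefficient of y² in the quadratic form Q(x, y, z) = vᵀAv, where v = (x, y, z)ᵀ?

-6

The coefficient of y² is the diagonal entry A[2,2] = -6.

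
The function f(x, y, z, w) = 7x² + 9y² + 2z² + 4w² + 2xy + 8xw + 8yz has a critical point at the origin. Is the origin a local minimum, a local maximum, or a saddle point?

local minimum

The Hessian at the origin is H = [[14, 2, 0, 8], [2, 18, 8, 0], [0, 8, 4, 0], [8, 0, 0, 8]].
Symmetric row and column elimination reduces H to a congruent diagonal form with pivots 14, 124/7, 12/31, 8/3.
So there are 4 positive pivots.
H is positive definite, so the origin is a strict local minimum.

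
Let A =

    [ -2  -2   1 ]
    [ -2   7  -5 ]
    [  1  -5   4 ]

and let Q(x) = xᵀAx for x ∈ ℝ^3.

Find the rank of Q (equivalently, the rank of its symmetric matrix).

Symmetric row and column elimination reduces A to a congruent diagonal form with pivots -2, 9, 1/2.
So there are 2 positive, 1 negative pivots.
The rank is the number of nonzero pivots: 3.

3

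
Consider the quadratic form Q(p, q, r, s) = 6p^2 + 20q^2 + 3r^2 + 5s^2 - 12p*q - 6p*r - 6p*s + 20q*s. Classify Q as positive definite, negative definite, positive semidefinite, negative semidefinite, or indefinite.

positive semidefinite

The symmetric matrix is A = [[6, -6, -3, -3], [-6, 20, 0, 10], [-3, 0, 3, 0], [-3, 10, 0, 5]].
Row-reducing A symmetrically gives the diagonal entries 6, 14, 6/7, 0.
That gives 3 positive, 1 zero pivots.
Hence Q is positive semidefinite.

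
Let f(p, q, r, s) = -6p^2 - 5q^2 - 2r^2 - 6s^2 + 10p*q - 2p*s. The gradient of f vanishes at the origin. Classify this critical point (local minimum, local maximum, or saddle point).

local maximum

The Hessian at the origin is H = [[-12, 10, 0, -2], [10, -10, 0, 0], [0, 0, -4, 0], [-2, 0, 0, -12]].
Symmetric row and column elimination reduces H to a congruent diagonal form with pivots -12, -5/3, -4, -10.
Counting signs: 4 negative.
H is negative definite, so the origin is a strict local maximum.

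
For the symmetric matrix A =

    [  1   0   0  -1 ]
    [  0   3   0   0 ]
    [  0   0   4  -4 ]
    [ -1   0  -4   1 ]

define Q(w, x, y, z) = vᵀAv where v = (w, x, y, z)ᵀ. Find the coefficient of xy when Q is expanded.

0

The coefficient of xy is A[2,3] + A[3,2] = 2·0 = 0.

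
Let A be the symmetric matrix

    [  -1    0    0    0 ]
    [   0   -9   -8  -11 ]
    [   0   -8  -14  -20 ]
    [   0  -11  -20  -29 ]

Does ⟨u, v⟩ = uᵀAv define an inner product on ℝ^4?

Leading principal minors: Δ_1 = -1, Δ_2 = 9, Δ_3 = -62, Δ_4 = 24.
The signs alternate starting with Δ_1 < 0, so by Sylvester's criterion Q is negative definite.
⟨·,·⟩ is an inner product exactly when A is positive definite.

no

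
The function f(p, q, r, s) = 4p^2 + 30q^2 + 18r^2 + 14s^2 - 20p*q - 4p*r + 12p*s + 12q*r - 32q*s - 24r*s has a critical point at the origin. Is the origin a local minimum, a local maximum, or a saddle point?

local minimum

The Hessian at the origin is H = [[8, -20, -4, 12], [-20, 60, 12, -32], [-4, 12, 36, -24], [12, -32, -24, 28]].
Row-reducing H symmetrically gives the diagonal entries 8, 10, 168/5, 8/21.
Counting signs: 4 positive.
H is positive definite, so the origin is a strict local minimum.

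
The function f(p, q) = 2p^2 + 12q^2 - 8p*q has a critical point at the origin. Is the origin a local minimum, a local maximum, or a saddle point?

local minimum

The Hessian at the origin is H = [[4, -8], [-8, 24]].
det H = 4·24 − (-8)² = 32 > 0 and H[1,1] = 4 > 0, so H is positive definite.
Therefore the origin is a local minimum.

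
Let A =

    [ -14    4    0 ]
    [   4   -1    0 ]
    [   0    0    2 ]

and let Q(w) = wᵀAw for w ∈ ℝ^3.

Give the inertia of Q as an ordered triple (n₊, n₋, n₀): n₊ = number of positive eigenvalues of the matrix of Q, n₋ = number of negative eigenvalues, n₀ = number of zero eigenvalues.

(2, 1, 0)

Symmetric row and column elimination reduces A to a congruent diagonal form with pivots -14, 1/7, 2.
So there are 2 positive, 1 negative pivots.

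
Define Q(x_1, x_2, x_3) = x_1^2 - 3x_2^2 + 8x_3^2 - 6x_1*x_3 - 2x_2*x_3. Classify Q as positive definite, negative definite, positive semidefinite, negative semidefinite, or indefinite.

indefinite

The associated matrix is A = [[1, 0, -3], [0, -3, -1], [-3, -1, 8]].
Symmetric row and column elimination reduces A to a congruent diagonal form with pivots 1, -3, -2/3.
Counting signs: 1 positive, 2 negative.
Hence Q is indefinite.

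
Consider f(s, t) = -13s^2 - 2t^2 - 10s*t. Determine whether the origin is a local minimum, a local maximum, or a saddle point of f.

local maximum

The Hessian at the origin is H = [[-26, -10], [-10, -4]].
det H = -26·-4 − (-10)² = 4 > 0 and H[1,1] = -26 < 0, so H is negative definite.
Therefore the origin is a local maximum.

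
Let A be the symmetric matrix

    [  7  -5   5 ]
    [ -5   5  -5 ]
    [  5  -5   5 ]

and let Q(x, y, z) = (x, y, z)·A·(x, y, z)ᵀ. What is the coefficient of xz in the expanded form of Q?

10

The coefficient of xz is A[1,3] + A[3,1] = 2·5 = 10.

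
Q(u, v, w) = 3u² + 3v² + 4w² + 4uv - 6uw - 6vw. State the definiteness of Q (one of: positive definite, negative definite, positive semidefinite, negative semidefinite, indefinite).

The symmetric matrix of Q is A = [[3, 2, -3], [2, 3, -3], [-3, -3, 4]].
Leading principal minors: Δ_1 = 3, Δ_2 = 5, Δ_3 = 2.
All leading principal minors are positive, so by Sylvester's criterion Q is positive definite.

positive definite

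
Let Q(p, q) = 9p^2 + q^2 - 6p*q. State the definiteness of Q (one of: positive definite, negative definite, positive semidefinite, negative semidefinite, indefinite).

positive semidefinite

The symmetric matrix of Q is [[9, -3], [-3, 1]].
For the 2×2 matrix [[9, -3], [-3, 1]]: det = 9·1 − (-3)² = 0, trace = 10.
det = 0 so one eigenvalue is zero; the form is semidefinite with the sign of the trace.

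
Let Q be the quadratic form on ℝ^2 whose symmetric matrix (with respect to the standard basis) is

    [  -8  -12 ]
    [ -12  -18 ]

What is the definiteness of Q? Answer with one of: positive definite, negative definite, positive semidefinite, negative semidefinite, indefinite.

For the 2×2 matrix [[-8, -12], [-12, -18]]: det = -8·-18 − (-12)² = 0, trace = -26.
det = 0 so one eigenvalue is zero; the form is semidefinite with the sign of the trace.

negative semidefinite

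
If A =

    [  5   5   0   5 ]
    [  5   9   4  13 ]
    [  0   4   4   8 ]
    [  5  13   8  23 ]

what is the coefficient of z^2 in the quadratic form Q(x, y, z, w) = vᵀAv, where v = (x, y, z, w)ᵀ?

4

The coefficient of z^2 is the diagonal entry A[3,3] = 4.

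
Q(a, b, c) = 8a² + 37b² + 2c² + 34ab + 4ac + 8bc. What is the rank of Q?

The symmetric matrix is A = [[8, 17, 2], [17, 37, 4], [2, 4, 2]].
Symmetric row and column elimination reduces A to a congruent diagonal form with pivots 8, 7/8, 10/7.
Counting signs: 3 positive.
The rank is the number of nonzero pivots: 3.

3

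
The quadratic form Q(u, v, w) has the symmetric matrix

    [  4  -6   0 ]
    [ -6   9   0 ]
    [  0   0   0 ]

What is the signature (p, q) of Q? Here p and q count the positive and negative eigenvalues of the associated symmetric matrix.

Symmetric row and column elimination reduces A to a congruent diagonal form with pivots 4, 0, 0.
That gives 1 positive, 2 zero pivots.

(1, 0)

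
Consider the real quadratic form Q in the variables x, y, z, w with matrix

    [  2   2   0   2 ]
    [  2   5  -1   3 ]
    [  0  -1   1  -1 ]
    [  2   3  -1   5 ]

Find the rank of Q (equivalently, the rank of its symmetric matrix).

4

Symmetric row and column elimination reduces A to a congruent diagonal form with pivots 2, 3, 2/3, 2.
That gives 4 positive pivots.
The rank is the number of nonzero pivots: 4.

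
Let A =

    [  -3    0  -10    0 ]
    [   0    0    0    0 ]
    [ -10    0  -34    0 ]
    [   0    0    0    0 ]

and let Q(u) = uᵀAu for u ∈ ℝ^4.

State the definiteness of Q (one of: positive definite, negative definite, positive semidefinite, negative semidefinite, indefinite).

Symmetric row and column elimination reduces A to a congruent diagonal form with pivots -3, 0, -2/3, 0.
So there are 2 negative, 2 zero pivots.
Hence Q is negative semidefinite.

negative semidefinite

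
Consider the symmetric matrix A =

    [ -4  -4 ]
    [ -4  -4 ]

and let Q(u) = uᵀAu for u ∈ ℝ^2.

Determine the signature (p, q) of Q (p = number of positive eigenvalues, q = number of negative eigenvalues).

Applying the same elementary operations to the rows and columns of A produces a congruent diagonal matrix with entries -4, 0.
That gives 1 negative, 1 zero pivots.

(0, 1)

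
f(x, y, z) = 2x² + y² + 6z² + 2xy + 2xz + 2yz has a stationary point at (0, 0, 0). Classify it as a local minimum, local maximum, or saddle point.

local minimum

The Hessian at the origin is H = [[4, 2, 2], [2, 2, 2], [2, 2, 12]].
Congruent diagonalization of H (simultaneous row and column reduction) yields pivots 4, 1, 10.
That gives 3 positive pivots.
H is positive definite, so the origin is a strict local minimum.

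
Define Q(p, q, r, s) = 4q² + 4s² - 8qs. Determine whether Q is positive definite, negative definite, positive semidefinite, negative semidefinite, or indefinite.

positive semidefinite

Write A = [[0, 0, 0, 0], [0, 4, 0, -4], [0, 0, 0, 0], [0, -4, 0, 4]].
Row-reducing A symmetrically gives the diagonal entries 0, 4, 0, 0.
That gives 1 positive, 3 zero pivots.
Hence Q is positive semidefinite.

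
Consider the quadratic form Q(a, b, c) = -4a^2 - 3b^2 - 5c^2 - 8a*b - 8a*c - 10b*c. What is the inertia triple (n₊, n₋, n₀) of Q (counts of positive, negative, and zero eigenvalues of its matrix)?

(1, 2, 0)

The associated matrix is A = [[-4, -4, -4], [-4, -3, -5], [-4, -5, -5]].
Congruent diagonalization of A (simultaneous row and column reduction) yields pivots -4, 1, -2.
Counting signs: 1 positive, 2 negative.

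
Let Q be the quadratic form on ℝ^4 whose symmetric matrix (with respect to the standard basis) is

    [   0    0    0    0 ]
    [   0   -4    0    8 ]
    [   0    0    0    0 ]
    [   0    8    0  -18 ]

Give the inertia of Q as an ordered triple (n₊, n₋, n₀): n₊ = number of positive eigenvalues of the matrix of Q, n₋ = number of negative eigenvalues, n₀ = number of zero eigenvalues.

Congruent diagonalization of A (simultaneous row and column reduction) yields pivots 0, -4, 0, -2.
So there are 2 negative, 2 zero pivots.

(0, 2, 2)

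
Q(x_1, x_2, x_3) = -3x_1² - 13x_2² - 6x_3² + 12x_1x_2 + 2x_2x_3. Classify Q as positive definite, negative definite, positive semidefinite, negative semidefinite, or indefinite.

negative definite

The associated matrix is A = [[-3, 6, 0], [6, -13, 1], [0, 1, -6]].
An LDLᵀ factorisation of A has diagonal entries -3, -1, -5.
Counting signs: 3 negative.
Hence Q is negative definite.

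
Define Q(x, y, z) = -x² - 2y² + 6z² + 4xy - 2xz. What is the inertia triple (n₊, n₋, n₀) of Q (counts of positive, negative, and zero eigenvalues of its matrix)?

(2, 1, 0)

The associated matrix is A = [[-1, 2, -1], [2, -2, 0], [-1, 0, 6]].
Congruent diagonalization of A (simultaneous row and column reduction) yields pivots -1, 2, 5.
That gives 2 positive, 1 negative pivots.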